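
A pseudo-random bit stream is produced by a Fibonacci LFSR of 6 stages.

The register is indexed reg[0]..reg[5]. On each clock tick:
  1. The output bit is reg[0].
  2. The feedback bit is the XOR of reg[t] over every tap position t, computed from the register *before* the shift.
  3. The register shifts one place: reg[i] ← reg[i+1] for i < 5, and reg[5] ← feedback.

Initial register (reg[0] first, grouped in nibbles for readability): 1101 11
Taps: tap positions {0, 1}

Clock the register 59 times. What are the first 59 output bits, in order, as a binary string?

11011101100110101011111100000100001100010100111101000111001

step | reg (before) | out | fb
   0 | 110111 | 1 | 0
   1 | 101110 | 1 | 1
   2 | 011101 | 0 | 1
   3 | 111011 | 1 | 0
   4 | 110110 | 1 | 0
   5 | 101100 | 1 | 1
   6 | 011001 | 0 | 1
   7 | 110011 | 1 | 0
   8 | 100110 | 1 | 1
   9 | 001101 | 0 | 0
  10 | 011010 | 0 | 1
  11 | 110101 | 1 | 0
  12 | 101010 | 1 | 1
  13 | 010101 | 0 | 1
  14 | 101011 | 1 | 1
  15 | 010111 | 0 | 1
  16 | 101111 | 1 | 1
  17 | 011111 | 0 | 1
  18 | 111111 | 1 | 0
  19 | 111110 | 1 | 0
  20 | 111100 | 1 | 0
  21 | 111000 | 1 | 0
  22 | 110000 | 1 | 0
  23 | 100000 | 1 | 1
  24 | 000001 | 0 | 0
  25 | 000010 | 0 | 0
  26 | 000100 | 0 | 0
  27 | 001000 | 0 | 0
  28 | 010000 | 0 | 1
  29 | 100001 | 1 | 1
  30 | 000011 | 0 | 0
  31 | 000110 | 0 | 0
  32 | 001100 | 0 | 0
  33 | 011000 | 0 | 1
  34 | 110001 | 1 | 0
  35 | 100010 | 1 | 1
  36 | 000101 | 0 | 0
  37 | 001010 | 0 | 0
  38 | 010100 | 0 | 1
  39 | 101001 | 1 | 1
  40 | 010011 | 0 | 1
  41 | 100111 | 1 | 1
  42 | 001111 | 0 | 0
  43 | 011110 | 0 | 1
  44 | 111101 | 1 | 0
  45 | 111010 | 1 | 0
  46 | 110100 | 1 | 0
  47 | 101000 | 1 | 1
  48 | 010001 | 0 | 1
  49 | 100011 | 1 | 1
  50 | 000111 | 0 | 0
  51 | 001110 | 0 | 0
  52 | 011100 | 0 | 1
  53 | 111001 | 1 | 0
  54 | 110010 | 1 | 0
  55 | 100100 | 1 | 1
  56 | 001001 | 0 | 0
  57 | 010010 | 0 | 1
  58 | 100101 | 1 | 1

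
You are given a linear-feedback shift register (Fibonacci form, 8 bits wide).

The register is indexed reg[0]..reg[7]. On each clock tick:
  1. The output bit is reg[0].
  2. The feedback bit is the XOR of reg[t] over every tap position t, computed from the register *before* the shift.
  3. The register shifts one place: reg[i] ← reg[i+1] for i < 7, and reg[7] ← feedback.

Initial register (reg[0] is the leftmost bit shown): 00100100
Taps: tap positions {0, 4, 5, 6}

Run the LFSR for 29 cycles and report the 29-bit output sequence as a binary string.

k : reg_k → out_k, fb_k
0: 00100100 → 0, fb=1
1: 01001001 → 0, fb=1
2: 10010011 → 1, fb=0
3: 00100110 → 0, fb=0
4: 01001100 → 0, fb=0
5: 10011000 → 1, fb=0
6: 00110000 → 0, fb=0
7: 01100000 → 0, fb=0
8: 11000000 → 1, fb=1
9: 10000001 → 1, fb=1
10: 00000011 → 0, fb=1
11: 00000111 → 0, fb=0
12: 00001110 → 0, fb=1
13: 00011101 → 0, fb=0
14: 00111010 → 0, fb=0
15: 01110100 → 0, fb=1
16: 11101001 → 1, fb=0
17: 11010010 → 1, fb=0
18: 10100100 → 1, fb=0
19: 01001000 → 0, fb=1
20: 10010001 → 1, fb=1
21: 00100011 → 0, fb=1
22: 01000111 → 0, fb=0
23: 10001110 → 1, fb=0
24: 00011100 → 0, fb=0
25: 00111000 → 0, fb=1
26: 01110001 → 0, fb=0
27: 11100010 → 1, fb=0
28: 11000100 → 1, fb=0

00100100110000001110100100011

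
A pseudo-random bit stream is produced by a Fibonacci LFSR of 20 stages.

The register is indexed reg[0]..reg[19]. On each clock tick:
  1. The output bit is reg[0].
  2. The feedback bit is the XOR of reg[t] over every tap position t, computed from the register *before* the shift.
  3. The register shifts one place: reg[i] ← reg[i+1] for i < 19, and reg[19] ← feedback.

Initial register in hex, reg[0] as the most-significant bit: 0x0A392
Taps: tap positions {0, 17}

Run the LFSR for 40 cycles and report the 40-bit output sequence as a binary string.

0000101000111001001001000010011101111101

step | reg (before) | out | fb
   0 | 00001010001110010010 | 0 | 0
   1 | 00010100011100100100 | 0 | 1
   2 | 00101000111001001001 | 0 | 0
   3 | 01010001110010010010 | 0 | 0
   4 | 10100011100100100100 | 1 | 0
   5 | 01000111001001001000 | 0 | 0
   6 | 10001110010010010000 | 1 | 1
   7 | 00011100100100100001 | 0 | 0
   8 | 00111001001001000010 | 0 | 0
   9 | 01110010010010000100 | 0 | 1
  10 | 11100100100100001001 | 1 | 1
  11 | 11001001001000010011 | 1 | 1
  12 | 10010010010000100111 | 1 | 0
  13 | 00100100100001001110 | 0 | 1
  14 | 01001001000010011101 | 0 | 1
  15 | 10010010000100111011 | 1 | 1
  16 | 00100100001001110111 | 0 | 1
  17 | 01001000010011101111 | 0 | 1
  18 | 10010000100111011111 | 1 | 0
  19 | 00100001001110111110 | 0 | 1
  20 | 01000010011101111101 | 0 | 1
  21 | 10000100111011111011 | 1 | 1
  22 | 00001001110111110111 | 0 | 1
  23 | 00010011101111101111 | 0 | 1
  24 | 00100111011111011111 | 0 | 1
  25 | 01001110111110111111 | 0 | 1
  26 | 10011101111101111111 | 1 | 0
  27 | 00111011111011111110 | 0 | 1
  28 | 01110111110111111101 | 0 | 1
  29 | 11101111101111111011 | 1 | 1
  30 | 11011111011111110111 | 1 | 0
  31 | 10111110111111101110 | 1 | 0
  32 | 01111101111111011100 | 0 | 1
  33 | 11111011111110111001 | 1 | 1
  34 | 11110111111101110011 | 1 | 1
  35 | 11101111111011100111 | 1 | 0
  36 | 11011111110111001110 | 1 | 0
  37 | 10111111101110011100 | 1 | 0
  38 | 01111111011100111000 | 0 | 0
  39 | 11111110111001110000 | 1 | 1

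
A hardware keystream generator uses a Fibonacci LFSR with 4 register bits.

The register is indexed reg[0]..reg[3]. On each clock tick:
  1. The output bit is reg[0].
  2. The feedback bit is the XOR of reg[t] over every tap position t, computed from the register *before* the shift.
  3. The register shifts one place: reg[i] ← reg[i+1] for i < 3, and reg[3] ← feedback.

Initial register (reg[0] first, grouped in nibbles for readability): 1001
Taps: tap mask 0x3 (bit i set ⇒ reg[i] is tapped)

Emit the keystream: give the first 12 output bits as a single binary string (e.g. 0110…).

100110101111

tick  register→output (feedback)
  0  1001→1 (1)
  1  0011→0 (0)
  2  0110→0 (1)
  3  1101→1 (0)
  4  1010→1 (1)
  5  0101→0 (1)
  6  1011→1 (1)
  7  0111→0 (1)
  8  1111→1 (0)
  9  1110→1 (0)
 10  1100→1 (0)
 11  1000→1 (1)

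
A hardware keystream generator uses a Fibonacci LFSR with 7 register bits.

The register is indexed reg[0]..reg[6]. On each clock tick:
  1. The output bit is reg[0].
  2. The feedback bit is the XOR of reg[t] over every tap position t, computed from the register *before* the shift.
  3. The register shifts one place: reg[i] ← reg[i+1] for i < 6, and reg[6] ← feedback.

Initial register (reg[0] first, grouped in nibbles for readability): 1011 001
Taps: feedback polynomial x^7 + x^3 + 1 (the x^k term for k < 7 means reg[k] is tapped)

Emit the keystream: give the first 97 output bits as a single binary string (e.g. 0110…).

1011001001000000100010011000101110101101100000110011010100111001111011010000101010111110100101000

tick  register→output (feedback)
  0  1011001→1 (0)
  1  0110010→0 (0)
  2  1100100→1 (1)
  3  1001001→1 (0)
  4  0010010→0 (0)
  5  0100100→0 (0)
  6  1001000→1 (0)
  7  0010000→0 (0)
  8  0100000→0 (0)
  9  1000000→1 (1)
 10  0000001→0 (0)
 11  0000010→0 (0)
 12  0000100→0 (0)
 13  0001000→0 (1)
 14  0010001→0 (0)
 15  0100010→0 (0)
 16  1000100→1 (1)
 17  0001001→0 (1)
 18  0010011→0 (0)
 19  0100110→0 (0)
 20  1001100→1 (0)
 21  0011000→0 (1)
 22  0110001→0 (0)
 23  1100010→1 (1)
 24  1000101→1 (1)
 25  0001011→0 (1)
 26  0010111→0 (0)
 27  0101110→0 (1)
 28  1011101→1 (0)
 29  0111010→0 (1)
 30  1110101→1 (1)
 31  1101011→1 (0)
 32  1010110→1 (1)
 33  0101101→0 (1)
 34  1011011→1 (0)
 35  0110110→0 (0)
 36  1101100→1 (0)
 37  1011000→1 (0)
 38  0110000→0 (0)
 39  1100000→1 (1)
 40  1000001→1 (1)
 41  0000011→0 (0)
 42  0000110→0 (0)
 43  0001100→0 (1)
 44  0011001→0 (1)
 45  0110011→0 (0)
 46  1100110→1 (1)
 47  1001101→1 (0)
 48  0011010→0 (1)
 49  0110101→0 (0)
 50  1101010→1 (0)
 51  1010100→1 (1)
 52  0101001→0 (1)
 53  1010011→1 (1)
 54  0100111→0 (0)
 55  1001110→1 (0)
 56  0011100→0 (1)
 57  0111001→0 (1)
 58  1110011→1 (1)
 59  1100111→1 (1)
 60  1001111→1 (0)
 61  0011110→0 (1)
 62  0111101→0 (1)
 63  1111011→1 (0)
 64  1110110→1 (1)
 65  1101101→1 (0)
 66  1011010→1 (0)
 67  0110100→0 (0)
 68  1101000→1 (0)
 69  1010000→1 (1)
 70  0100001→0 (0)
 71  1000010→1 (1)
 72  0000101→0 (0)
 73  0001010→0 (1)
 74  0010101→0 (0)
 75  0101010→0 (1)
 76  1010101→1 (1)
 77  0101011→0 (1)
 78  1010111→1 (1)
 79  0101111→0 (1)
 80  1011111→1 (0)
 81  0111110→0 (1)
 82  1111101→1 (0)
 83  1111010→1 (0)
 84  1110100→1 (1)
 85  1101001→1 (0)
 86  1010010→1 (1)
 87  0100101→0 (0)
 88  1001010→1 (0)
 89  0010100→0 (0)
 90  0101000→0 (1)
 91  1010001→1 (1)
 92  0100011→0 (0)
 93  1000110→1 (1)
 94  0001101→0 (1)
 95  0011011→0 (1)
 96  0110111→0 (0)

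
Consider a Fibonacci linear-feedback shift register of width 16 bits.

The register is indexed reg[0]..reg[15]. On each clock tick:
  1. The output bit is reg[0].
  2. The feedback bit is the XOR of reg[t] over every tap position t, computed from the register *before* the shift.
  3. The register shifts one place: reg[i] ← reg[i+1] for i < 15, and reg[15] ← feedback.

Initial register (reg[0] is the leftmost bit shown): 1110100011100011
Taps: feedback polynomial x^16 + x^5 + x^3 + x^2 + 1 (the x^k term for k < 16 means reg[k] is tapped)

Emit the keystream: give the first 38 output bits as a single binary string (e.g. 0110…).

k : reg_k → out_k, fb_k
0: 1110100011100011 → 1, fb=0
1: 1101000111000110 → 1, fb=0
2: 1010001110001100 → 1, fb=0
3: 0100011100011000 → 0, fb=1
4: 1000111000110001 → 1, fb=0
5: 0001110001100010 → 0, fb=0
6: 0011100011000100 → 0, fb=0
7: 0111000110001000 → 0, fb=0
8: 1110001100010000 → 1, fb=0
9: 1100011000100000 → 1, fb=0
10: 1000110001000000 → 1, fb=0
11: 0001100010000000 → 0, fb=1
12: 0011000100000001 → 0, fb=0
13: 0110001000000010 → 0, fb=1
14: 1100010000000101 → 1, fb=0
15: 1000100000001010 → 1, fb=1
16: 0001000000010101 → 0, fb=1
17: 0010000000101011 → 0, fb=1
18: 0100000001010111 → 0, fb=0
19: 1000000010101110 → 1, fb=1
20: 0000000101011101 → 0, fb=0
21: 0000001010111010 → 0, fb=0
22: 0000010101110100 → 0, fb=1
23: 0000101011101001 → 0, fb=0
24: 0001010111010010 → 0, fb=0
25: 0010101110100100 → 0, fb=1
26: 0101011101001001 → 0, fb=0
27: 1010111010010010 → 1, fb=1
28: 0101110100100101 → 0, fb=0
29: 1011101001001010 → 1, fb=1
30: 0111010010010101 → 0, fb=1
31: 1110100100101011 → 1, fb=0
32: 1101001001010110 → 1, fb=0
33: 1010010010101100 → 1, fb=1
34: 0100100101011001 → 0, fb=0
35: 1001001010110010 → 1, fb=0
36: 0010010101100100 → 0, fb=0
37: 0100101011001000 → 0, fb=0

11101000111000110001000000010101110100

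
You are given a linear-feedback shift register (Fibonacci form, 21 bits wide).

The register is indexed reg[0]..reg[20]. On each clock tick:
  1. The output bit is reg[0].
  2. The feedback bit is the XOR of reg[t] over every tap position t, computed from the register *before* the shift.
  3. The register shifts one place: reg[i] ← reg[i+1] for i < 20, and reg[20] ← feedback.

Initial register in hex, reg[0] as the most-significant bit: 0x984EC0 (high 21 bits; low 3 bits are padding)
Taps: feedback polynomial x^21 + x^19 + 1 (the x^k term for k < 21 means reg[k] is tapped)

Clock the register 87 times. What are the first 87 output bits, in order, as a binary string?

k : reg_k → out_k, fb_k
0: 100110000100111011000 → 1, fb=1
1: 001100001001110110001 → 0, fb=0
2: 011000010011101100010 → 0, fb=1
3: 110000100111011000101 → 1, fb=1
4: 100001001110110001011 → 1, fb=0
5: 000010011101100010110 → 0, fb=1
6: 000100111011000101101 → 0, fb=0
7: 001001110110001011010 → 0, fb=1
8: 010011101100010110101 → 0, fb=0
9: 100111011000101101010 → 1, fb=0
10: 001110110001011010100 → 0, fb=0
11: 011101100010110101000 → 0, fb=0
12: 111011000101101010000 → 1, fb=1
13: 110110001011010100001 → 1, fb=1
14: 101100010110101000011 → 1, fb=0
15: 011000101101010000110 → 0, fb=1
16: 110001011010100001101 → 1, fb=1
17: 100010110101000011011 → 1, fb=0
18: 000101101010000110110 → 0, fb=1
19: 001011010100001101101 → 0, fb=0
20: 010110101000011011010 → 0, fb=1
21: 101101010000110110101 → 1, fb=1
22: 011010100001101101011 → 0, fb=1
23: 110101000011011010111 → 1, fb=0
24: 101010000110110101110 → 1, fb=0
25: 010100001101101011100 → 0, fb=0
26: 101000011011010111000 → 1, fb=1
27: 010000110110101110001 → 0, fb=0
28: 100001101101011100010 → 1, fb=0
29: 000011011010111000100 → 0, fb=0
30: 000110110101110001000 → 0, fb=0
31: 001101101011100010000 → 0, fb=0
32: 011011010111000100000 → 0, fb=0
33: 110110101110001000000 → 1, fb=1
34: 101101011100010000001 → 1, fb=1
35: 011010111000100000011 → 0, fb=1
36: 110101110001000000111 → 1, fb=0
37: 101011100010000001110 → 1, fb=0
38: 010111000100000011100 → 0, fb=0
39: 101110001000000111000 → 1, fb=1
40: 011100010000001110001 → 0, fb=0
41: 111000100000011100010 → 1, fb=0
42: 110001000000111000100 → 1, fb=1
43: 100010000001110001001 → 1, fb=1
44: 000100000011100010011 → 0, fb=1
45: 001000000111000100111 → 0, fb=1
46: 010000001110001001111 → 0, fb=1
47: 100000011100010011111 → 1, fb=0
48: 000000111000100111110 → 0, fb=1
49: 000001110001001111101 → 0, fb=0
50: 000011100010011111010 → 0, fb=1
51: 000111000100111110101 → 0, fb=0
52: 001110001001111101010 → 0, fb=1
53: 011100010011111010101 → 0, fb=0
54: 111000100111110101010 → 1, fb=0
55: 110001001111101010100 → 1, fb=1
56: 100010011111010101001 → 1, fb=1
57: 000100111110101010011 → 0, fb=1
58: 001001111101010100111 → 0, fb=1
59: 010011111010101001111 → 0, fb=1
60: 100111110101010011111 → 1, fb=0
61: 001111101010100111110 → 0, fb=1
62: 011111010101001111101 → 0, fb=0
63: 111110101010011111010 → 1, fb=0
64: 111101010100111110100 → 1, fb=1
65: 111010101001111101001 → 1, fb=1
66: 110101010011111010011 → 1, fb=0
67: 101010100111110100110 → 1, fb=0
68: 010101001111101001100 → 0, fb=0
69: 101010011111010011000 → 1, fb=1
70: 010100111110100110001 → 0, fb=0
71: 101001111101001100010 → 1, fb=0
72: 010011111010011000100 → 0, fb=0
73: 100111110100110001000 → 1, fb=1
74: 001111101001100010001 → 0, fb=0
75: 011111010011000100010 → 0, fb=1
76: 111110100110001000101 → 1, fb=1
77: 111101001100010001011 → 1, fb=0
78: 111010011000100010110 → 1, fb=0
79: 110100110001000101100 → 1, fb=1
80: 101001100010001011001 → 1, fb=1
81: 010011000100010110011 → 0, fb=1
82: 100110001000101100111 → 1, fb=0
83: 001100010001011001110 → 0, fb=1
84: 011000100010110011101 → 0, fb=0
85: 110001000101100111010 → 1, fb=0
86: 100010001011001110100 → 1, fb=1

100110000100111011000101101010000110110101110001000000111000100111110101010011111010011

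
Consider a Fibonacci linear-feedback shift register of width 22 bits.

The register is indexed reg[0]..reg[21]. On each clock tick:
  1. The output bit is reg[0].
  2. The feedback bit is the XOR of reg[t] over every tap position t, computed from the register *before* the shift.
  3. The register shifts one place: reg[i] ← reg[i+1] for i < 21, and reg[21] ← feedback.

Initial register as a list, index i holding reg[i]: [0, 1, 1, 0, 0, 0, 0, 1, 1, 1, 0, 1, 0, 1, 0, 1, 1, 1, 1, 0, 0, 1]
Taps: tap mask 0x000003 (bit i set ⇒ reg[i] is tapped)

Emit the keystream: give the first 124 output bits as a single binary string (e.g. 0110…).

step | reg (before) | out | fb
   0 | 0110000111010101111001 | 0 | 1
   1 | 1100001110101011110011 | 1 | 0
   2 | 1000011101010111100110 | 1 | 1
   3 | 0000111010101111001101 | 0 | 0
   4 | 0001110101011110011010 | 0 | 0
   5 | 0011101010111100110100 | 0 | 0
   6 | 0111010101111001101000 | 0 | 1
   7 | 1110101011110011010001 | 1 | 0
   8 | 1101010111100110100010 | 1 | 0
   9 | 1010101111001101000100 | 1 | 1
  10 | 0101011110011010001001 | 0 | 1
  11 | 1010111100110100010011 | 1 | 1
  12 | 0101111001101000100111 | 0 | 1
  13 | 1011110011010001001111 | 1 | 1
  14 | 0111100110100010011111 | 0 | 1
  15 | 1111001101000100111111 | 1 | 0
  16 | 1110011010001001111110 | 1 | 0
  17 | 1100110100010011111100 | 1 | 0
  18 | 1001101000100111111000 | 1 | 1
  19 | 0011010001001111110001 | 0 | 0
  20 | 0110100010011111100010 | 0 | 1
  21 | 1101000100111111000101 | 1 | 0
  22 | 1010001001111110001010 | 1 | 1
  23 | 0100010011111100010101 | 0 | 1
  24 | 1000100111111000101011 | 1 | 1
  25 | 0001001111110001010111 | 0 | 0
  26 | 0010011111100010101110 | 0 | 0
  27 | 0100111111000101011100 | 0 | 1
  28 | 1001111110001010111001 | 1 | 1
  29 | 0011111100010101110011 | 0 | 0
  30 | 0111111000101011100110 | 0 | 1
  31 | 1111110001010111001101 | 1 | 0
  32 | 1111100010101110011010 | 1 | 0
  33 | 1111000101011100110100 | 1 | 0
  34 | 1110001010111001101000 | 1 | 0
  35 | 1100010101110011010000 | 1 | 0
  36 | 1000101011100110100000 | 1 | 1
  37 | 0001010111001101000001 | 0 | 0
  38 | 0010101110011010000010 | 0 | 0
  39 | 0101011100110100000100 | 0 | 1
  40 | 1010111001101000001001 | 1 | 1
  41 | 0101110011010000010011 | 0 | 1
  42 | 1011100110100000100111 | 1 | 1
  43 | 0111001101000001001111 | 0 | 1
  44 | 1110011010000010011111 | 1 | 0
  45 | 1100110100000100111110 | 1 | 0
  46 | 1001101000001001111100 | 1 | 1
  47 | 0011010000010011111001 | 0 | 0
  48 | 0110100000100111110010 | 0 | 1
  49 | 1101000001001111100101 | 1 | 0
  50 | 1010000010011111001010 | 1 | 1
  51 | 0100000100111110010101 | 0 | 1
  52 | 1000001001111100101011 | 1 | 1
  53 | 0000010011111001010111 | 0 | 0
  54 | 0000100111110010101110 | 0 | 0
  55 | 0001001111100101011100 | 0 | 0
  56 | 0010011111001010111000 | 0 | 0
  57 | 0100111110010101110000 | 0 | 1
  58 | 1001111100101011100001 | 1 | 1
  59 | 0011111001010111000011 | 0 | 0
  60 | 0111110010101110000110 | 0 | 1
  61 | 1111100101011100001101 | 1 | 0
  62 | 1111001010111000011010 | 1 | 0
  63 | 1110010101110000110100 | 1 | 0
  64 | 1100101011100001101000 | 1 | 0
  65 | 1001010111000011010000 | 1 | 1
  66 | 0010101110000110100001 | 0 | 0
  67 | 0101011100001101000010 | 0 | 1
  68 | 1010111000011010000101 | 1 | 1
  69 | 0101110000110100001011 | 0 | 1
  70 | 1011100001101000010111 | 1 | 1
  71 | 0111000011010000101111 | 0 | 1
  72 | 1110000110100001011111 | 1 | 0
  73 | 1100001101000010111110 | 1 | 0
  74 | 1000011010000101111100 | 1 | 1
  75 | 0000110100001011111001 | 0 | 0
  76 | 0001101000010111110010 | 0 | 0
  77 | 0011010000101111100100 | 0 | 0
  78 | 0110100001011111001000 | 0 | 1
  79 | 1101000010111110010001 | 1 | 0
  80 | 1010000101111100100010 | 1 | 1
  81 | 0100001011111001000101 | 0 | 1
  82 | 1000010111110010001011 | 1 | 1
  83 | 0000101111100100010111 | 0 | 0
  84 | 0001011111001000101110 | 0 | 0
  85 | 0010111110010001011100 | 0 | 0
  86 | 0101111100100010111000 | 0 | 1
  87 | 1011111001000101110001 | 1 | 1
  88 | 0111110010001011100011 | 0 | 1
  89 | 1111100100010111000111 | 1 | 0
  90 | 1111001000101110001110 | 1 | 0
  91 | 1110010001011100011100 | 1 | 0
  92 | 1100100010111000111000 | 1 | 0
  93 | 1001000101110001110000 | 1 | 1
  94 | 0010001011100011100001 | 0 | 0
  95 | 0100010111000111000010 | 0 | 1
  96 | 1000101110001110000101 | 1 | 1
  97 | 0001011100011100001011 | 0 | 0
  98 | 0010111000111000010110 | 0 | 0
  99 | 0101110001110000101100 | 0 | 1
 100 | 1011100011100001011001 | 1 | 1
 101 | 0111000111000010110011 | 0 | 1
 102 | 1110001110000101100111 | 1 | 0
 103 | 1100011100001011001110 | 1 | 0
 104 | 1000111000010110011100 | 1 | 1
 105 | 0001110000101100111001 | 0 | 0
 106 | 0011100001011001110010 | 0 | 0
 107 | 0111000010110011100100 | 0 | 1
 108 | 1110000101100111001001 | 1 | 0
 109 | 1100001011001110010010 | 1 | 0
 110 | 1000010110011100100100 | 1 | 1
 111 | 0000101100111001001001 | 0 | 0
 112 | 0001011001110010010010 | 0 | 0
 113 | 0010110011100100100100 | 0 | 0
 114 | 0101100111001001001000 | 0 | 1
 115 | 1011001110010010010001 | 1 | 1
 116 | 0110011100100100100011 | 0 | 1
 117 | 1100111001001001000111 | 1 | 0
 118 | 1001110010010010001110 | 1 | 1
 119 | 0011100100100100011101 | 0 | 0
 120 | 0111001001001000111010 | 0 | 1
 121 | 1110010010010001110101 | 1 | 0
 122 | 1100100100100011101010 | 1 | 0
 123 | 1001001001000111010100 | 1 | 1

0110000111010101111001101000100111111000101011100110100000100111110010101110000110100001011111001000101110001110000101100111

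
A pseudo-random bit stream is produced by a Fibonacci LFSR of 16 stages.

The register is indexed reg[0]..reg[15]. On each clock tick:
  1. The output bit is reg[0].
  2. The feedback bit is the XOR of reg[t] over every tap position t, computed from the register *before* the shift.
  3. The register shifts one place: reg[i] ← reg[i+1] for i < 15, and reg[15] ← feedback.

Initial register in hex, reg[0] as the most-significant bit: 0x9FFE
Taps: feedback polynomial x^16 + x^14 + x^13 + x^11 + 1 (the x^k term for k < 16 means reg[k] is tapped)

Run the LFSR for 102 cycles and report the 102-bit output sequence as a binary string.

100111111111111000100010001000111010001110100010011001010111100010010110101101100111011001011001111110

k : reg_k → out_k, fb_k
0: 1001111111111110 → 1, fb=0
1: 0011111111111100 → 0, fb=0
2: 0111111111111000 → 0, fb=1
3: 1111111111110001 → 1, fb=0
4: 1111111111100010 → 1, fb=0
5: 1111111111000100 → 1, fb=0
6: 1111111110001000 → 1, fb=1
7: 1111111100010001 → 1, fb=0
8: 1111111000100010 → 1, fb=0
9: 1111110001000100 → 1, fb=0
10: 1111100010001000 → 1, fb=1
11: 1111000100010001 → 1, fb=0
12: 1110001000100010 → 1, fb=0
13: 1100010001000100 → 1, fb=0
14: 1000100010001000 → 1, fb=1
15: 0001000100010001 → 0, fb=1
16: 0010001000100011 → 0, fb=1
17: 0100010001000111 → 0, fb=0
18: 1000100010001110 → 1, fb=1
19: 0001000100011101 → 0, fb=0
20: 0010001000111010 → 0, fb=0
21: 0100010001110100 → 0, fb=0
22: 1000100011101000 → 1, fb=1
23: 0001000111010001 → 0, fb=1
24: 0010001110100011 → 0, fb=1
25: 0100011101000111 → 0, fb=0
26: 1000111010001110 → 1, fb=1
27: 0001110100011101 → 0, fb=0
28: 0011101000111010 → 0, fb=0
29: 0111010001110100 → 0, fb=0
30: 1110100011101000 → 1, fb=1
31: 1101000111010001 → 1, fb=0
32: 1010001110100010 → 1, fb=0
33: 0100011101000100 → 0, fb=1
34: 1000111010001001 → 1, fb=1
35: 0001110100010011 → 0, fb=0
36: 0011101000100110 → 0, fb=0
37: 0111010001001100 → 0, fb=1
38: 1110100010011001 → 1, fb=0
39: 1101000100110010 → 1, fb=1
40: 1010001001100101 → 1, fb=0
41: 0100010011001010 → 0, fb=1
42: 1000100110010101 → 1, fb=1
43: 0001001100101011 → 0, fb=1
44: 0010011001010111 → 0, fb=1
45: 0100110010101111 → 0, fb=0
46: 1001100101011110 → 1, fb=0
47: 0011001010111100 → 0, fb=0
48: 0110010101111000 → 0, fb=1
49: 1100101011110001 → 1, fb=0
50: 1001010111100010 → 1, fb=0
51: 0010101111000100 → 0, fb=1
52: 0101011110001001 → 0, fb=0
53: 1010111100010010 → 1, fb=1
54: 0101111000100101 → 0, fb=1
55: 1011110001001011 → 1, fb=0
56: 0111100010010110 → 0, fb=1
57: 1111000100101101 → 1, fb=0
58: 1110001001011010 → 1, fb=1
59: 1100010010110101 → 1, fb=1
60: 1000100101101011 → 1, fb=0
61: 0001001011010110 → 0, fb=1
62: 0010010110101101 → 0, fb=1
63: 0100101101011011 → 0, fb=0
64: 1001011010110110 → 1, fb=0
65: 0010110101101100 → 0, fb=1
66: 0101101011011001 → 0, fb=1
67: 1011010110110011 → 1, fb=1
68: 0110101101100111 → 0, fb=0
69: 1101011011001110 → 1, fb=1
70: 1010110110011101 → 1, fb=1
71: 0101101100111011 → 0, fb=0
72: 1011011001110110 → 1, fb=0
73: 0110110011101100 → 0, fb=1
74: 1101100111011001 → 1, fb=0
75: 1011001110110010 → 1, fb=1
76: 0110011101100101 → 0, fb=1
77: 1100111011001011 → 1, fb=0
78: 1001110110010110 → 1, fb=0
79: 0011101100101100 → 0, fb=1
80: 0111011001011001 → 0, fb=1
81: 1110110010110011 → 1, fb=1
82: 1101100101100111 → 1, fb=1
83: 1011001011001111 → 1, fb=1
84: 0110010110011111 → 0, fb=1
85: 1100101100111111 → 1, fb=0
86: 1001011001111110 → 1, fb=0
87: 0010110011111100 → 0, fb=0
88: 0101100111111000 → 0, fb=1
89: 1011001111110001 → 1, fb=0
90: 0110011111100010 → 0, fb=1
91: 1100111111000101 → 1, fb=0
92: 1001111110001010 → 1, fb=0
93: 0011111100010100 → 0, fb=0
94: 0111111000101000 → 0, fb=0
95: 1111110001010000 → 1, fb=0
96: 1111100010100000 → 1, fb=1
97: 1111000101000001 → 1, fb=1
98: 1110001010000011 → 1, fb=0
99: 1100010100000110 → 1, fb=1
100: 1000101000001101 → 1, fb=0
101: 0001010000011010 → 0, fb=0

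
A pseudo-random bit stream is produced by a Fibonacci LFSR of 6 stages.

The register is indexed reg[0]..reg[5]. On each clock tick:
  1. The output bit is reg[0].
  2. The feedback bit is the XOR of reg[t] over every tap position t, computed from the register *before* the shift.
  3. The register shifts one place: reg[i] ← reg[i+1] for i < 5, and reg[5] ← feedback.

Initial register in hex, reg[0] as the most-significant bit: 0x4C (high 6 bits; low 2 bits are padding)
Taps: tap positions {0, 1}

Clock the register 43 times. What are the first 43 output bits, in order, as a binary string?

tick  register→output (feedback)
  0  010011→0 (1)
  1  100111→1 (1)
  2  001111→0 (0)
  3  011110→0 (1)
  4  111101→1 (0)
  5  111010→1 (0)
  6  110100→1 (0)
  7  101000→1 (1)
  8  010001→0 (1)
  9  100011→1 (1)
 10  000111→0 (0)
 11  001110→0 (0)
 12  011100→0 (1)
 13  111001→1 (0)
 14  110010→1 (0)
 15  100100→1 (1)
 16  001001→0 (0)
 17  010010→0 (1)
 18  100101→1 (1)
 19  001011→0 (0)
 20  010110→0 (1)
 21  101101→1 (1)
 22  011011→0 (1)
 23  110111→1 (0)
 24  101110→1 (1)
 25  011101→0 (1)
 26  111011→1 (0)
 27  110110→1 (0)
 28  101100→1 (1)
 29  011001→0 (1)
 30  110011→1 (0)
 31  100110→1 (1)
 32  001101→0 (0)
 33  011010→0 (1)
 34  110101→1 (0)
 35  101010→1 (1)
 36  010101→0 (1)
 37  101011→1 (1)
 38  010111→0 (1)
 39  101111→1 (1)
 40  011111→0 (1)
 41  111111→1 (0)
 42  111110→1 (0)

0100111101000111001001011011101100110101011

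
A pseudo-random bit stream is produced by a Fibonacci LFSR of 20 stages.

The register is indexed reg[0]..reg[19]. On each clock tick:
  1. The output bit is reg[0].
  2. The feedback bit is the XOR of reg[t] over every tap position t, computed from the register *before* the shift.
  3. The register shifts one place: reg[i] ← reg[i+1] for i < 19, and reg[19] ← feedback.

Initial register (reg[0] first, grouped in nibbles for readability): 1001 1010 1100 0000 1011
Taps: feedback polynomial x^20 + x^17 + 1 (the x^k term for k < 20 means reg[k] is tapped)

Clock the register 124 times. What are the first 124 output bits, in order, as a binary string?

k : reg_k → out_k, fb_k
0: 10011010110000001011 → 1, fb=1
1: 00110101100000010111 → 0, fb=1
2: 01101011000000101111 → 0, fb=1
3: 11010110000001011111 → 1, fb=0
4: 10101100000010111110 → 1, fb=0
5: 01011000000101111100 → 0, fb=1
6: 10110000001011111001 → 1, fb=1
7: 01100000010111110011 → 0, fb=0
8: 11000000101111100110 → 1, fb=0
9: 10000001011111001100 → 1, fb=0
10: 00000010111110011000 → 0, fb=0
11: 00000101111100110000 → 0, fb=0
12: 00001011111001100000 → 0, fb=0
13: 00010111110011000000 → 0, fb=0
14: 00101111100110000000 → 0, fb=0
15: 01011111001100000000 → 0, fb=0
16: 10111110011000000000 → 1, fb=1
17: 01111100110000000001 → 0, fb=0
18: 11111001100000000010 → 1, fb=1
19: 11110011000000000101 → 1, fb=0
20: 11100110000000001010 → 1, fb=1
21: 11001100000000010101 → 1, fb=0
22: 10011000000000101010 → 1, fb=1
23: 00110000000001010101 → 0, fb=1
24: 01100000000010101011 → 0, fb=0
25: 11000000000101010110 → 1, fb=0
26: 10000000001010101100 → 1, fb=0
27: 00000000010101011000 → 0, fb=0
28: 00000000101010110000 → 0, fb=0
29: 00000001010101100000 → 0, fb=0
30: 00000010101011000000 → 0, fb=0
31: 00000101010110000000 → 0, fb=0
32: 00001010101100000000 → 0, fb=0
33: 00010101011000000000 → 0, fb=0
34: 00101010110000000000 → 0, fb=0
35: 01010101100000000000 → 0, fb=0
36: 10101011000000000000 → 1, fb=1
37: 01010110000000000001 → 0, fb=0
38: 10101100000000000010 → 1, fb=1
39: 01011000000000000101 → 0, fb=1
40: 10110000000000001011 → 1, fb=1
41: 01100000000000010111 → 0, fb=1
42: 11000000000000101111 → 1, fb=0
43: 10000000000001011110 → 1, fb=0
44: 00000000000010111100 → 0, fb=1
45: 00000000000101111001 → 0, fb=0
46: 00000000001011110010 → 0, fb=0
47: 00000000010111100100 → 0, fb=1
48: 00000000101111001001 → 0, fb=0
49: 00000001011110010010 → 0, fb=0
50: 00000010111100100100 → 0, fb=1
51: 00000101111001001001 → 0, fb=0
52: 00001011110010010010 → 0, fb=0
53: 00010111100100100100 → 0, fb=1
54: 00101111001001001001 → 0, fb=0
55: 01011110010010010010 → 0, fb=0
56: 10111100100100100100 → 1, fb=0
57: 01111001001001001000 → 0, fb=0
58: 11110010010010010000 → 1, fb=1
59: 11100100100100100001 → 1, fb=1
60: 11001001001001000011 → 1, fb=1
61: 10010010010010000111 → 1, fb=0
62: 00100100100100001110 → 0, fb=1
63: 01001001001000011101 → 0, fb=1
64: 10010010010000111011 → 1, fb=1
65: 00100100100001110111 → 0, fb=1
66: 01001001000011101111 → 0, fb=1
67: 10010010000111011111 → 1, fb=0
68: 00100100001110111110 → 0, fb=1
69: 01001000011101111101 → 0, fb=1
70: 10010000111011111011 → 1, fb=1
71: 00100001110111110111 → 0, fb=1
72: 01000011101111101111 → 0, fb=1
73: 10000111011111011111 → 1, fb=0
74: 00001110111110111110 → 0, fb=1
75: 00011101111101111101 → 0, fb=1
76: 00111011111011111011 → 0, fb=0
77: 01110111110111110110 → 0, fb=1
78: 11101111101111101101 → 1, fb=0
79: 11011111011111011010 → 1, fb=1
80: 10111110111110110101 → 1, fb=0
81: 01111101111101101010 → 0, fb=0
82: 11111011111011010100 → 1, fb=0
83: 11110111110110101000 → 1, fb=1
84: 11101111101101010001 → 1, fb=1
85: 11011111011010100011 → 1, fb=1
86: 10111110110101000111 → 1, fb=0
87: 01111101101010001110 → 0, fb=1
88: 11111011010100011101 → 1, fb=0
89: 11110110101000111010 → 1, fb=1
90: 11101101010001110101 → 1, fb=0
91: 11011010100011101010 → 1, fb=1
92: 10110101000111010101 → 1, fb=0
93: 01101010001110101010 → 0, fb=0
94: 11010100011101010100 → 1, fb=0
95: 10101000111010101000 → 1, fb=1
96: 01010001110101010001 → 0, fb=0
97: 10100011101010100010 → 1, fb=1
98: 01000111010101000101 → 0, fb=1
99: 10001110101010001011 → 1, fb=1
100: 00011101010100010111 → 0, fb=1
101: 00111010101000101111 → 0, fb=1
102: 01110101010001011111 → 0, fb=1
103: 11101010100010111111 → 1, fb=0
104: 11010101000101111110 → 1, fb=0
105: 10101010001011111100 → 1, fb=0
106: 01010100010111111000 → 0, fb=0
107: 10101000101111110000 → 1, fb=1
108: 01010001011111100001 → 0, fb=0
109: 10100010111111000010 → 1, fb=1
110: 01000101111110000101 → 0, fb=1
111: 10001011111100001011 → 1, fb=1
112: 00010111111000010111 → 0, fb=1
113: 00101111110000101111 → 0, fb=1
114: 01011111100001011111 → 0, fb=1
115: 10111111000010111111 → 1, fb=0
116: 01111110000101111110 → 0, fb=1
117: 11111100001011111101 → 1, fb=0
118: 11111000010111111010 → 1, fb=1
119: 11110000101111110101 → 1, fb=0
120: 11100001011111101010 → 1, fb=1
121: 11000010111111010101 → 1, fb=0
122: 10000101111110101010 → 1, fb=1
123: 00001011111101010101 → 0, fb=1

1001101011000000101111100110000000001010101100000000000010111100100100100100001110111110111110110101000111010101000101111110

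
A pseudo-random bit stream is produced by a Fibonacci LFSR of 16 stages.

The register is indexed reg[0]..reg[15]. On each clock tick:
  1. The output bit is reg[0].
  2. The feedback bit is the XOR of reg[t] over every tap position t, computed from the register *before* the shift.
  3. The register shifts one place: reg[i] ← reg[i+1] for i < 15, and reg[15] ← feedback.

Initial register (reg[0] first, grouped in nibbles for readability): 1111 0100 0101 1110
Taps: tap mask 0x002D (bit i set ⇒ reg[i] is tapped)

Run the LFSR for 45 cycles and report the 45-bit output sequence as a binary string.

111101000101111000001100000101111101111000001

k : reg_k → out_k, fb_k
0: 1111010001011110 → 1, fb=0
1: 1110100010111100 → 1, fb=0
2: 1101000101111000 → 1, fb=0
3: 1010001011110000 → 1, fb=0
4: 0100010111100000 → 0, fb=1
5: 1000101111000001 → 1, fb=1
6: 0001011110000011 → 0, fb=0
7: 0010111100000110 → 0, fb=0
8: 0101111000001100 → 0, fb=0
9: 1011110000011000 → 1, fb=0
10: 0111100000110000 → 0, fb=0
11: 1111000001100000 → 1, fb=1
12: 1110000011000001 → 1, fb=0
13: 1100000110000010 → 1, fb=1
14: 1000001100000101 → 1, fb=1
15: 0000011000001011 → 0, fb=1
16: 0000110000010111 → 0, fb=1
17: 0001100000101111 → 0, fb=1
18: 0011000001011111 → 0, fb=0
19: 0110000010111110 → 0, fb=1
20: 1100000101111101 → 1, fb=1
21: 1000001011111011 → 1, fb=1
22: 0000010111110111 → 0, fb=1
23: 0000101111101111 → 0, fb=0
24: 0001011111011110 → 0, fb=0
25: 0010111110111100 → 0, fb=0
26: 0101111101111000 → 0, fb=0
27: 1011111011110000 → 1, fb=0
28: 0111110111100000 → 0, fb=1
29: 1111101111000001 → 1, fb=1
30: 1111011110000011 → 1, fb=0
31: 1110111100000110 → 1, fb=1
32: 1101111000001101 → 1, fb=1
33: 1011110000011011 → 1, fb=0
34: 0111100000110110 → 0, fb=0
35: 1111000001101100 → 1, fb=1
36: 1110000011011001 → 1, fb=0
37: 1100000110110010 → 1, fb=1
38: 1000001101100101 → 1, fb=1
39: 0000011011001011 → 0, fb=1
40: 0000110110010111 → 0, fb=1
41: 0001101100101111 → 0, fb=1
42: 0011011001011111 → 0, fb=1
43: 0110110010111111 → 0, fb=0
44: 1101100101111110 → 1, fb=0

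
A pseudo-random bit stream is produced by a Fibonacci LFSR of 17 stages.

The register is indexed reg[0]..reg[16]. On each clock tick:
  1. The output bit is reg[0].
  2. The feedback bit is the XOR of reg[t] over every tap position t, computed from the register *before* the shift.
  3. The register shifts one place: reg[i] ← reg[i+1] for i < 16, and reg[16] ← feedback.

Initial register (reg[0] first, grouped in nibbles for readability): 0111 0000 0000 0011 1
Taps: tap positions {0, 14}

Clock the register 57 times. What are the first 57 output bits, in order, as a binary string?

011100000000001111000000000000011101101101101101010001010

tick  register→output (feedback)
  0  01110000000000111→0 (1)
  1  11100000000001111→1 (0)
  2  11000000000011110→1 (0)
  3  10000000000111100→1 (0)
  4  00000000001111000→0 (0)
  5  00000000011110000→0 (0)
  6  00000000111100000→0 (0)
  7  00000001111000000→0 (0)
  8  00000011110000000→0 (0)
  9  00000111100000000→0 (0)
 10  00001111000000000→0 (0)
 11  00011110000000000→0 (0)
 12  00111100000000000→0 (0)
 13  01111000000000000→0 (0)
 14  11110000000000000→1 (1)
 15  11100000000000001→1 (1)
 16  11000000000000011→1 (1)
 17  10000000000000111→1 (0)
 18  00000000000001110→0 (1)
 19  00000000000011101→0 (1)
 20  00000000000111011→0 (0)
 21  00000000001110110→0 (1)
 22  00000000011101101→0 (1)
 23  00000000111011011→0 (0)
 24  00000001110110110→0 (1)
 25  00000011101101101→0 (1)
 26  00000111011011011→0 (0)
 27  00001110110110110→0 (1)
 28  00011101101101101→0 (1)
 29  00111011011011011→0 (0)
 30  01110110110110110→0 (1)
 31  11101101101101101→1 (0)
 32  11011011011011010→1 (1)
 33  10110110110110101→1 (0)
 34  01101101101101010→0 (0)
 35  11011011011010100→1 (0)
 36  10110110110101000→1 (1)
 37  01101101101010001→0 (0)
 38  11011011010100010→1 (1)
 39  10110110101000101→1 (0)
 40  01101101010001010→0 (0)
 41  11011010100010100→1 (0)
 42  10110101000101000→1 (1)
 43  01101010001010001→0 (0)
 44  11010100010100010→1 (1)
 45  10101000101000101→1 (0)
 46  01010001010001010→0 (0)
 47  10100010100010100→1 (0)
 48  01000101000101000→0 (0)
 49  10001010001010000→1 (1)
 50  00010100010100001→0 (0)
 51  00101000101000010→0 (0)
 52  01010001010000100→0 (1)
 53  10100010100001001→1 (1)
 54  01000101000010011→0 (0)
 55  10001010000100110→1 (0)
 56  00010100001001100→0 (1)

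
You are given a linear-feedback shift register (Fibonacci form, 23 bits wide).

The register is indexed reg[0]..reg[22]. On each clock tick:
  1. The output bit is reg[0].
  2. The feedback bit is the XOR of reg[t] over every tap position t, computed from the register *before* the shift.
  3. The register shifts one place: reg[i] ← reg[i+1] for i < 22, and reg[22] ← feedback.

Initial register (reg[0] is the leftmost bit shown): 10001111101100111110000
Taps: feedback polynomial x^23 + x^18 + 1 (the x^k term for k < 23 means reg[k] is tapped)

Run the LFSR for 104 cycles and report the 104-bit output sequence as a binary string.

10001111101100111110000000011111100110110001100011111000111100011011110000010001011010000011100111101101

tick  register→output (feedback)
  0  10001111101100111110000→1 (0)
  1  00011111011001111100000→0 (0)
  2  00111110110011111000000→0 (0)
  3  01111101100111110000000→0 (0)
  4  11111011001111100000000→1 (1)
  5  11110110011111000000001→1 (1)
  6  11101100111110000000011→1 (1)
  7  11011001111100000000111→1 (1)
  8  10110011111000000001111→1 (1)
  9  01100111110000000011111→0 (1)
 10  11001111100000000111111→1 (0)
 11  10011111000000001111110→1 (0)
 12  00111110000000011111100→0 (1)
 13  01111100000000111111001→0 (1)
 14  11111000000001111110011→1 (0)
 15  11110000000011111100110→1 (1)
 16  11100000000111111001101→1 (1)
 17  11000000001111110011011→1 (0)
 18  10000000011111100110110→1 (0)
 19  00000000111111001101100→0 (0)
 20  00000001111110011011000→0 (1)
 21  00000011111100110110001→0 (1)
 22  00000111111001101100011→0 (0)
 23  00001111110011011000110→0 (0)
 24  00011111100110110001100→0 (0)
 25  00111111001101100011000→0 (1)
 26  01111110011011000110001→0 (1)
 27  11111100110110001100011→1 (1)
 28  11111001101100011000111→1 (1)
 29  11110011011000110001111→1 (1)
 30  11100110110001100011111→1 (0)
 31  11001101100011000111110→1 (0)
 32  10011011000110001111100→1 (0)
 33  00110110001100011111000→0 (1)
 34  01101100011000111110001→0 (1)
 35  11011000110001111100011→1 (1)
 36  10110001100011111000111→1 (1)
 37  01100011000111110001111→0 (0)
 38  11000110001111100011110→1 (0)
 39  10001100011111000111100→1 (0)
 40  00011000111110001111000→0 (1)
 41  00110001111100011110001→0 (1)
 42  01100011111000111100011→0 (0)
 43  11000111110001111000110→1 (1)
 44  10001111100011110001101→1 (1)
 45  00011111000111100011011→0 (1)
 46  00111110001111000110111→0 (1)
 47  01111100011110001101111→0 (0)
 48  11111000111100011011110→1 (0)
 49  11110001111000110111100→1 (0)
 50  11100011110001101111000→1 (0)
 51  11000111100011011110000→1 (0)
 52  10001111000110111100000→1 (1)
 53  00011110001101111000001→0 (0)
 54  00111100011011110000010→0 (0)
 55  01111000110111100000100→0 (0)
 56  11110001101111000001000→1 (1)
 57  11100011011110000010001→1 (0)
 58  11000110111100000100010→1 (1)
 59  10001101111000001000101→1 (1)
 60  00011011110000010001011→0 (0)
 61  00110111100000100010110→0 (1)
 62  01101111000001000101101→0 (0)
 63  11011110000010001011010→1 (0)
 64  10111100000100010110100→1 (0)
 65  01111000001000101101000→0 (0)
 66  11110000010001011010000→1 (0)
 67  11100000100010110100000→1 (1)
 68  11000001000101101000001→1 (1)
 69  10000010001011010000011→1 (1)
 70  00000100010110100000111→0 (0)
 71  00001000101101000001110→0 (0)
 72  00010001011010000011100→0 (1)
 73  00100010110100000111001→0 (1)
 74  01000101101000001110011→0 (1)
 75  10001011010000011100111→1 (1)
 76  00010110100000111001111→0 (0)
 77  00101101000001110011110→0 (1)
 78  01011010000011100111101→0 (1)
 79  10110100000111001111011→1 (0)
 80  01101000001110011110110→0 (1)
 81  11010000011100111101101→1 (1)
 82  10100000111001111011011→1 (0)
 83  01000001110011110110110→0 (1)
 84  10000011100111101101101→1 (1)
 85  00000111001111011011011→0 (1)
 86  00001110011110110110111→0 (1)
 87  00011100111101101101111→0 (0)
 88  00111001111011011011110→0 (1)
 89  01110011110110110111101→0 (1)
 90  11100111101101101111011→1 (0)
 91  11001111011011011110110→1 (0)
 92  10011110110110111101100→1 (1)
 93  00111101101101111011001→0 (1)
 94  01111011011011110110011→0 (1)
 95  11110110110111101100111→1 (1)
 96  11101101101111011001111→1 (1)
 97  11011011011110110011111→1 (0)
 98  10110110111101100111110→1 (0)
 99  01101101111011001111100→0 (1)
100  11011011110110011111001→1 (0)
101  10110111101100111110010→1 (0)
102  01101111011001111100100→0 (0)
103  11011110110011111001000→1 (1)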